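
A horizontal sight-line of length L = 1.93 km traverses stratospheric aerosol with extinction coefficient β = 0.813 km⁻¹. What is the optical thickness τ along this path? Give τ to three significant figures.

1.57

τ = β·L = 0.813 × 1.93 = 1.5691.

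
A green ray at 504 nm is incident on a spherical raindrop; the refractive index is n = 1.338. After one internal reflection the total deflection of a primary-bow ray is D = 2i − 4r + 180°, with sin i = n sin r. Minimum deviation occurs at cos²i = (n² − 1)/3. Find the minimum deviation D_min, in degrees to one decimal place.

138.6°

cos²i = (1.79024 − 1)/3 = 0.26341; i = arccos(0.51324) = 59.120°.
sin r = sin 59.120°/1.338 = 0.64144; r = 39.899°.
D_min = 2·59.120° − 4·39.899° + 180° = 138.643°.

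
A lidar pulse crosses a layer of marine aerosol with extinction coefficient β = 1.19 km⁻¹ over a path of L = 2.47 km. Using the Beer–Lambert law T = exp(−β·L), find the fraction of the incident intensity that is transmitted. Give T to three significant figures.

τ = β·L = 1.19 × 2.47 = 2.9393.
T = exp(−2.9393) = 0.0529.

0.0529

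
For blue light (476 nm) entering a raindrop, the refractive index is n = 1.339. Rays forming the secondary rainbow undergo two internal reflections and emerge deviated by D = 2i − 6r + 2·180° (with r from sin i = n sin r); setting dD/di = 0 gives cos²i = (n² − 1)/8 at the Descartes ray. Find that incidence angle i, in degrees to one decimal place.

cos²i = (1.339² − 1)/8 = (1.79292 − 1)/8 = 0.09912.
cos i = 0.31483, so i = 71.650°.

71.6°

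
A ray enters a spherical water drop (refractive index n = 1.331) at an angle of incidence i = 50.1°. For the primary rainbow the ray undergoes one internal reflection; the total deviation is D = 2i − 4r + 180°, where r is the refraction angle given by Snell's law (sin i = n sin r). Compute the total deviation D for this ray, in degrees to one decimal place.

139.4°

sin r = sin 50.1° / 1.331 = 0.7672/1.331 = 0.5764; r = 35.20°.
D = 2·50.1° − 4·35.20° + 180° = 100.20° − 140.79° + 180° = 139.41°.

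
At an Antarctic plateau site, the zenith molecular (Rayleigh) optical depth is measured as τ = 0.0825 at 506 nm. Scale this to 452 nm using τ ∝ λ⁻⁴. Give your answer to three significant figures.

0.130

τ(452 nm) = τ(506 nm) × (506/452)⁴ = 0.0825 × (1.1195)⁴ = 0.0825 × 1.5705 = 0.1296.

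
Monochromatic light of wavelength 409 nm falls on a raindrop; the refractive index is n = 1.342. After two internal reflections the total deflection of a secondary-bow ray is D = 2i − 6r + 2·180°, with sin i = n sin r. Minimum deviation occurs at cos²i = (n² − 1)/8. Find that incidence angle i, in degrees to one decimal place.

71.6°

cos²i = (1.342² − 1)/8 = (1.80096 − 1)/8 = 0.10012.
cos i = 0.31642, so i = 71.554°.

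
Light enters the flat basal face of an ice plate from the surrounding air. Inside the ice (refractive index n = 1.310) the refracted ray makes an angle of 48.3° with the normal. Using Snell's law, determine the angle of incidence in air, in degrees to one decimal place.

Snell: sin θ_i = n · sin θ_r = 1.310 × sin 48.3° = 1.310 × 0.7466 = 0.9781.
θ_i = arcsin(0.9781) = 77.99°.

78.0°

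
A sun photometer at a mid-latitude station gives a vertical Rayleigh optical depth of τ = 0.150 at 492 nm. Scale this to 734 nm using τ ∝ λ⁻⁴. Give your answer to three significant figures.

0.0303

τ(734 nm) = τ(492 nm) × (492/734)⁴ = 0.150 × (0.6703)⁴ = 0.150 × 0.2019 = 0.0303.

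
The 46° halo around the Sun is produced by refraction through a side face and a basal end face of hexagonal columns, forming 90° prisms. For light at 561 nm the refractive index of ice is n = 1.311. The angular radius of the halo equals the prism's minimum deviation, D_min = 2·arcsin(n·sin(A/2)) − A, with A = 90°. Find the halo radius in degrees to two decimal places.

n·sin(A/2) = 1.311 × sin 45° = 1.311 × 0.7071 = 0.9270.
D_min = 2·arcsin(0.9270) − 90° = 2 × 67.974° − 90° = 45.949°.

45.95°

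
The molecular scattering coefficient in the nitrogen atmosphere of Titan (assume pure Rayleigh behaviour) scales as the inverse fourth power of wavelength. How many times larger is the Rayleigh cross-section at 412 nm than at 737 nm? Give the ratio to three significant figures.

Rayleigh scattering ∝ λ⁻⁴, so the ratio of coefficients is the inverse fourth power of the wavelength ratio.
σ(412)/σ(737) = (737/412)⁴ = (1.7888)⁴ = 10.24.

10.2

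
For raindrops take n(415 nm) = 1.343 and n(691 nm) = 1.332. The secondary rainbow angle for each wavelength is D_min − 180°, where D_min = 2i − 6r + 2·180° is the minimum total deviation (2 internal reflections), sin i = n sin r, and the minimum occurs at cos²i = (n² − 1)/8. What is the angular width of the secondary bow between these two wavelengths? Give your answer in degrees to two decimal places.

2.85°

At 415 nm (n = 1.343): cos²i = 0.10046 → i = 71.522°, r = 44.928°, D_min = 233.478°, rainbow angle = 53.478°.
At 691 nm (n = 1.332): cos²i = 0.09678 → i = 71.875°, r = 45.520°, D_min = 230.628°, rainbow angle = 50.628°.
Angular width = |53.478° − 50.628°| = 2.849°.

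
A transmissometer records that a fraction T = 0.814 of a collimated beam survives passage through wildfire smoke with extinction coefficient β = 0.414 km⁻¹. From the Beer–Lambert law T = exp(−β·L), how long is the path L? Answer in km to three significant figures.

0.497 km

Beer–Lambert: T = exp(−βL) ⇒ L = −ln(T)/β = −ln(0.814)/0.414 = 0.2058/0.414 = 0.4971 km.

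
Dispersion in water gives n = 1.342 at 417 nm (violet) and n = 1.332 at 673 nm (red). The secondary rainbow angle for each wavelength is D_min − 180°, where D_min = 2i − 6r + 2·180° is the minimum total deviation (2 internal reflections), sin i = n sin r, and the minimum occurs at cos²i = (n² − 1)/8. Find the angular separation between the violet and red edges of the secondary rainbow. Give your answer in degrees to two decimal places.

2.59°

At 417 nm (n = 1.342): cos²i = 0.10012 → i = 71.554°, r = 44.981°, D_min = 233.222°, rainbow angle = 53.222°.
At 673 nm (n = 1.332): cos²i = 0.09678 → i = 71.875°, r = 45.520°, D_min = 230.628°, rainbow angle = 50.628°.
Angular width = |53.222° − 50.628°| = 2.594°.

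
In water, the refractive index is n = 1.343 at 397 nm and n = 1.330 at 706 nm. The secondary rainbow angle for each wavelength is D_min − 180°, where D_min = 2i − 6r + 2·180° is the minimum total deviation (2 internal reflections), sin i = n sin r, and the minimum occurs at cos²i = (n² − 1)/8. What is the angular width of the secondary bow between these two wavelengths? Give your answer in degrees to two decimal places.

3.38°

At 397 nm (n = 1.343): cos²i = 0.10046 → i = 71.522°, r = 44.928°, D_min = 233.478°, rainbow angle = 53.478°.
At 706 nm (n = 1.330): cos²i = 0.09611 → i = 71.940°, r = 45.630°, D_min = 230.101°, rainbow angle = 50.101°.
Angular width = |53.478° − 50.101°| = 3.377°.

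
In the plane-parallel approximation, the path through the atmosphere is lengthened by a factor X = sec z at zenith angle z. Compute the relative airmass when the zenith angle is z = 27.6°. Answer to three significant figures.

X = sec z = 1/cos 27.6° = 1/0.8862 = 1.1284.

1.13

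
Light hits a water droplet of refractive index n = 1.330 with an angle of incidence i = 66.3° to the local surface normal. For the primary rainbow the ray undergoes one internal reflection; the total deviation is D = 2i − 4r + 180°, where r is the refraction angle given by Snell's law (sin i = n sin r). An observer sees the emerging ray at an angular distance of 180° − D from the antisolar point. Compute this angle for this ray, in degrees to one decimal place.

sin r = sin 66.3° / 1.330 = 0.9157/1.330 = 0.6885; r = 43.51°.
D = 2·66.3° − 4·43.51° + 180° = 132.60° − 174.04° + 180° = 138.56°.
Angle from antisolar point = 180° − D = 41.44°.

41.4°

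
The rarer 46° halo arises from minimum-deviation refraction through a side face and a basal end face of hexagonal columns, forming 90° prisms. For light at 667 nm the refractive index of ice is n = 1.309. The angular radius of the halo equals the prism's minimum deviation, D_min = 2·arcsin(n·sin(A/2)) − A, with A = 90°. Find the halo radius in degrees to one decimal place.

45.5°

n·sin(A/2) = 1.309 × sin 45° = 1.309 × 0.7071 = 0.9256.
D_min = 2·arcsin(0.9256) − 90° = 2 × 67.759° − 90° = 45.519°.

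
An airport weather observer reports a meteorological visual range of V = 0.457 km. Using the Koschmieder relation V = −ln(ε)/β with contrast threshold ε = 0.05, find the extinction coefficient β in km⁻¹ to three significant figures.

6.56 km⁻¹

β = −ln(0.05) / V = 2.996 / 0.457 = 6.5552 km⁻¹.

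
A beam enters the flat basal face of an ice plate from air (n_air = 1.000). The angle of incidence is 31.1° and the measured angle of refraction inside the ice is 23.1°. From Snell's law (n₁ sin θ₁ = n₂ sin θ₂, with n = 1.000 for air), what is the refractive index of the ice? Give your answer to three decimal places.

1.317

n = sin θ_i / sin θ_r = sin 31.1° / sin 23.1° = 0.5165 / 0.3923 = 1.3166.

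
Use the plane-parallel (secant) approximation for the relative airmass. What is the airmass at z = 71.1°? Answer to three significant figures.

3.09

X = sec z = 1/cos 71.1° = 1/0.3239 = 3.0872.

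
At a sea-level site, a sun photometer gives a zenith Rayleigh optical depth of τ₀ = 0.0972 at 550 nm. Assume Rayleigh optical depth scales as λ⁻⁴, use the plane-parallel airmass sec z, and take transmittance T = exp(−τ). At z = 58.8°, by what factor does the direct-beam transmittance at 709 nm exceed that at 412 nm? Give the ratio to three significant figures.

Airmass: sec 58.8° = 1.9304.
τ(709 nm) = 0.0972 × (550/709)⁴ × 1.9304 = 0.0972 × 0.3621 × 1.9304 = 0.0679.
τ(412 nm) = 0.0972 × (550/412)⁴ × 1.9304 = 0.0972 × 3.1759 × 1.9304 = 0.5959.
T(709)/T(412) = exp(τ_B − τ_A) = exp(0.5280) = 1.6955.

1.70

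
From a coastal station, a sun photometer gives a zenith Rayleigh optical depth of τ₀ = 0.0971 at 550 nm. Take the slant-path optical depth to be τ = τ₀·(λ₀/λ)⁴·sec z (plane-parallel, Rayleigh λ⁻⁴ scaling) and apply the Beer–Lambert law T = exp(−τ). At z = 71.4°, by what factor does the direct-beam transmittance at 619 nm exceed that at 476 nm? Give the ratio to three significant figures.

1.42

Airmass: sec 71.4° = 3.1352.
τ(619 nm) = 0.0971 × (550/619)⁴ × 3.1352 = 0.0971 × 0.6233 × 3.1352 = 0.1897.
τ(476 nm) = 0.0971 × (550/476)⁴ × 3.1352 = 0.0971 × 1.7825 × 3.1352 = 0.5426.
T(619)/T(476) = exp(τ_B − τ_A) = exp(0.3529) = 1.4232.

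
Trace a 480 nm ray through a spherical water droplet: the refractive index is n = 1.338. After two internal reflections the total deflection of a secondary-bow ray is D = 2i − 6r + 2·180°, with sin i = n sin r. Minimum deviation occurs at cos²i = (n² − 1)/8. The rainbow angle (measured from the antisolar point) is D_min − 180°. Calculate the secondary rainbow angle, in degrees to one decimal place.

cos²i = (1.79024 − 1)/8 = 0.09878; i = arccos(0.31429) = 71.682°.
sin r = sin 71.682°/1.338 = 0.70951; r = 45.195°.
D_min = 2·71.682° − 6·45.195° + 360° = 232.193°.
Rainbow angle = D_min − 180° = 52.193°.

52.2°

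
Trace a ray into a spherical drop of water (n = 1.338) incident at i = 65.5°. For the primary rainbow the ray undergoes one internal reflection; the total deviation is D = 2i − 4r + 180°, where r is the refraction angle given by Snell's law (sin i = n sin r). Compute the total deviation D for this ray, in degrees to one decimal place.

139.6°

sin r = sin 65.5° / 1.338 = 0.9100/1.338 = 0.6801; r = 42.85°.
D = 2·65.5° − 4·42.85° + 180° = 131.00° − 171.40° + 180° = 139.60°.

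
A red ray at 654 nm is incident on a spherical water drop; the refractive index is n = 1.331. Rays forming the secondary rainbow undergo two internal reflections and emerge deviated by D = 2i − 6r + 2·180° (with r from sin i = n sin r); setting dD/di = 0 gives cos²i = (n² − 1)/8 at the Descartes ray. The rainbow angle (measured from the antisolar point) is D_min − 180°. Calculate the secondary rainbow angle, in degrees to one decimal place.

50.4°

cos²i = (1.77156 − 1)/8 = 0.09645; i = arccos(0.31056) = 71.907°.
sin r = sin 71.907°/1.331 = 0.71417; r = 45.575°.
D_min = 2·71.907° − 6·45.575° + 360° = 230.365°.
Rainbow angle = D_min − 180° = 50.365°.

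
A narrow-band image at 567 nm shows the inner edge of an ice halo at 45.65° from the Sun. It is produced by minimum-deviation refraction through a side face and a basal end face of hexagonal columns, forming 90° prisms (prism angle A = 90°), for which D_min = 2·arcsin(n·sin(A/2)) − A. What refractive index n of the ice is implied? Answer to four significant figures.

Rearranging: n = sin((D_min + A)/2) / sin(A/2).
(D_min + A)/2 = (45.65° + 90°)/2 = 67.825°.
n = sin 67.825° / sin 45° = 0.9260 / 0.7071 = 1.3096.

1.310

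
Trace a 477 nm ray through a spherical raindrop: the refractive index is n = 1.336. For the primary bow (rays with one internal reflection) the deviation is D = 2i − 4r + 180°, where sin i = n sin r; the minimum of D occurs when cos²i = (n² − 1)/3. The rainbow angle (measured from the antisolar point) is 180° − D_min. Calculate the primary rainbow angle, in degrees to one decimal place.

cos²i = (1.78490 − 1)/3 = 0.26163; i = arccos(0.51150) = 59.236°.
sin r = sin 59.236°/1.336 = 0.64318; r = 40.029°.
D_min = 2·59.236° − 4·40.029° + 180° = 138.356°.
Rainbow angle = 180° − D_min = 41.644°.

41.6°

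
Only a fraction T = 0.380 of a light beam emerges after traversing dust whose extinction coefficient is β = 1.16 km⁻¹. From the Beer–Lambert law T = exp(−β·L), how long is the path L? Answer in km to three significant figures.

Beer–Lambert: T = exp(−βL) ⇒ L = −ln(T)/β = −ln(0.380)/1.16 = 0.9676/1.16 = 0.8341 km.

0.834 km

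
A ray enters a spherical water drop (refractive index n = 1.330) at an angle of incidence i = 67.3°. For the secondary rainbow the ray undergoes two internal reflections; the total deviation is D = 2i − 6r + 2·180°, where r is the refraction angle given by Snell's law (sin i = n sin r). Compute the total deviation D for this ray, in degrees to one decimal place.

231.1°

sin r = sin 67.3° / 1.330 = 0.9225/1.330 = 0.6936; r = 43.92°.
D = 2·67.3° − 6·43.92° + 2·180° = 134.60° − 263.51° + 360° = 231.09°.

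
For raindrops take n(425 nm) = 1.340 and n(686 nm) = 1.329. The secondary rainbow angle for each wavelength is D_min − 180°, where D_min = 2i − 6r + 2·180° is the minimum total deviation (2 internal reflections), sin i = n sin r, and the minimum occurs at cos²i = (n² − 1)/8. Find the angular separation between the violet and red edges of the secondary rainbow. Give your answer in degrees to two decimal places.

At 425 nm (n = 1.340): cos²i = 0.09945 → i = 71.618°, r = 45.088°, D_min = 232.709°, rainbow angle = 52.709°.
At 686 nm (n = 1.329): cos²i = 0.09578 → i = 71.972°, r = 45.685°, D_min = 229.837°, rainbow angle = 49.837°.
Angular width = |52.709° − 49.837°| = 2.872°.

2.87°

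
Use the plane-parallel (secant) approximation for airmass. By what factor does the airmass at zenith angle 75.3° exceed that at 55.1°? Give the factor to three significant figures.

2.25

X(75.3°)/X(55.1°) = sec 75.3° / sec 55.1° = cos 55.1° / cos 75.3° = 0.5721/0.2538 = 2.2547.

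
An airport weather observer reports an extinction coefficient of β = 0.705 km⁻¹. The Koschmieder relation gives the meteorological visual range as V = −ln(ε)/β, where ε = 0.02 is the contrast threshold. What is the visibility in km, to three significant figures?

V = −ln(0.02) / 0.705 = 3.912 / 0.705 = 5.5490 km.

5.55 km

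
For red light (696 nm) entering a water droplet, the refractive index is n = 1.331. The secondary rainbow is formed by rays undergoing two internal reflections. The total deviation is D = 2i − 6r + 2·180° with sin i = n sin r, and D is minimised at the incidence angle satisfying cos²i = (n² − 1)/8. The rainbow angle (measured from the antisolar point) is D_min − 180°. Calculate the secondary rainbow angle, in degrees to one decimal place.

50.4°

cos²i = (1.77156 − 1)/8 = 0.09645; i = arccos(0.31056) = 71.907°.
sin r = sin 71.907°/1.331 = 0.71417; r = 45.575°.
D_min = 2·71.907° − 6·45.575° + 360° = 230.365°.
Rainbow angle = D_min − 180° = 50.365°.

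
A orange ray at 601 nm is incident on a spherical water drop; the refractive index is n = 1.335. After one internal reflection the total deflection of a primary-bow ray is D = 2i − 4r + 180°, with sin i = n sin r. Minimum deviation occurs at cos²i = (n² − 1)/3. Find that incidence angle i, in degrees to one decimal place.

cos²i = (1.335² − 1)/3 = (1.78222 − 1)/3 = 0.26074.
cos i = 0.51063, so i = 59.294°.

59.3°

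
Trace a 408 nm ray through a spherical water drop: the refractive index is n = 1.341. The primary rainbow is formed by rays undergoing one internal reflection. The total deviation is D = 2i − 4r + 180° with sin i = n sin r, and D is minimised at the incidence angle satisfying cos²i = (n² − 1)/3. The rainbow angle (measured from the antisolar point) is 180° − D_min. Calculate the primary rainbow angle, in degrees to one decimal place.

cos²i = (1.79828 − 1)/3 = 0.26609; i = arccos(0.51584) = 58.946°.
sin r = sin 58.946°/1.341 = 0.63884; r = 39.705°.
D_min = 2·58.946° − 4·39.705° + 180° = 139.071°.
Rainbow angle = 180° − D_min = 40.929°.

40.9°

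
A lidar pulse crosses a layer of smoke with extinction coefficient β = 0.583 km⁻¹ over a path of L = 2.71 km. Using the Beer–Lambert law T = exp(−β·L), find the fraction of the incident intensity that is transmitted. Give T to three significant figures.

0.206

τ = β·L = 0.583 × 2.71 = 1.5799.
T = exp(−1.5799) = 0.2060.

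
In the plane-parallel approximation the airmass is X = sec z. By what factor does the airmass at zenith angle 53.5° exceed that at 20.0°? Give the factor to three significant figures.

X(53.5°)/X(20.0°) = sec 53.5° / sec 20.0° = cos 20.0° / cos 53.5° = 0.9397/0.5948 = 1.5798.

1.58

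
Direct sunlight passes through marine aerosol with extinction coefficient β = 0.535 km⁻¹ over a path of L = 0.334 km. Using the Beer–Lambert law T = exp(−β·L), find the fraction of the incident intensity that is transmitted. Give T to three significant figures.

τ = β·L = 0.535 × 0.334 = 0.1787.
T = exp(−0.1787) = 0.8364.

0.836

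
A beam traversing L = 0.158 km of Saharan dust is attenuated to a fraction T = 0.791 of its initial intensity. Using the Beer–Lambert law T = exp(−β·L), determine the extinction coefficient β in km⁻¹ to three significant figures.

Beer–Lambert: T = exp(−βL) ⇒ β = −ln(T)/L = −ln(0.791)/0.158 = 0.2345/0.158 = 1.484 km⁻¹.

1.48 km⁻¹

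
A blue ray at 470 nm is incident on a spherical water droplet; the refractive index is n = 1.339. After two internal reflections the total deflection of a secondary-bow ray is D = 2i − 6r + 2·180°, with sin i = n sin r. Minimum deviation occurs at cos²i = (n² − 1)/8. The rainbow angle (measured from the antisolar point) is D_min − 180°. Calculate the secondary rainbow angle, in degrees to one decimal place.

52.5°

cos²i = (1.79292 − 1)/8 = 0.09912; i = arccos(0.31483) = 71.650°.
sin r = sin 71.650°/1.339 = 0.70885; r = 45.141°.
D_min = 2·71.650° − 6·45.141° + 360° = 232.451°.
Rainbow angle = D_min − 180° = 52.451°.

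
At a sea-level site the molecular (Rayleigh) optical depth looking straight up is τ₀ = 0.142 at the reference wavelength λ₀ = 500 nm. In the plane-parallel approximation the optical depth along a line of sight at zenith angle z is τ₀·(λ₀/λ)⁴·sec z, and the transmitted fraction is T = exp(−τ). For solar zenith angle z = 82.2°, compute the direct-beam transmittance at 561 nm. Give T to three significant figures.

0.517

sec 82.2° = 7.3684.
τ = 0.142 × (500/561)⁴ × 7.3684 = 0.142 × 0.6310 × 7.3684 = 0.6602.
T = exp(−0.6602) = 0.5167.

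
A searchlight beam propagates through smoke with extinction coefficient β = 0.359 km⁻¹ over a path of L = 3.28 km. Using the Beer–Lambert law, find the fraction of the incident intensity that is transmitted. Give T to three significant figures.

τ = β·L = 0.359 × 3.28 = 1.1775.
T = exp(−1.1775) = 0.3080.

0.308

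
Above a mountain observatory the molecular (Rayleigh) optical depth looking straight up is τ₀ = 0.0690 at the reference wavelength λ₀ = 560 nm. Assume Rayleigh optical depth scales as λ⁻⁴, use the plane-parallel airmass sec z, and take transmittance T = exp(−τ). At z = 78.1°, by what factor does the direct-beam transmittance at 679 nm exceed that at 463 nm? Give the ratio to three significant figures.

1.75

Airmass: sec 78.1° = 4.8496.
τ(679 nm) = 0.0690 × (560/679)⁴ × 4.8496 = 0.0690 × 0.4627 × 4.8496 = 0.1548.
τ(463 nm) = 0.0690 × (560/463)⁴ × 4.8496 = 0.0690 × 2.1401 × 4.8496 = 0.7161.
T(679)/T(463) = exp(τ_B − τ_A) = exp(0.5613) = 1.7529.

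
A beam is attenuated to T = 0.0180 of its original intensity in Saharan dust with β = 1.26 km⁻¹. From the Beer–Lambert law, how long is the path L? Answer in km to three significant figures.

3.19 km

Beer–Lambert: T = exp(−βL) ⇒ L = −ln(T)/β = −ln(0.0180)/1.26 = 4.0174/1.26 = 3.188 km.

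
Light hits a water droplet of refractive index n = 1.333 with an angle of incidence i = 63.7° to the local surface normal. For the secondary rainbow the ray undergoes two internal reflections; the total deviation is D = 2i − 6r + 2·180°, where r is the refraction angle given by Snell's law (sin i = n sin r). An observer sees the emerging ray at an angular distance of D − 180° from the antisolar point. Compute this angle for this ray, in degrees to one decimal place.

53.8°

sin r = sin 63.7° / 1.333 = 0.8965/1.333 = 0.6725; r = 42.26°.
D = 2·63.7° − 6·42.26° + 2·180° = 127.40° − 253.58° + 360° = 233.82°.
Angle from antisolar point = D − 180° = 53.82°.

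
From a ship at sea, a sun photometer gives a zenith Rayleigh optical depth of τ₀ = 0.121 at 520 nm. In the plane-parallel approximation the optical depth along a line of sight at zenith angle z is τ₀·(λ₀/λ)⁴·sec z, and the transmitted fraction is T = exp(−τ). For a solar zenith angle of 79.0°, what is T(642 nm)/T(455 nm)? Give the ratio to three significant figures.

2.25

Airmass: sec 79.0° = 5.2408.
τ(642 nm) = 0.121 × (520/642)⁴ × 5.2408 = 0.121 × 0.4304 × 5.2408 = 0.2729.
τ(455 nm) = 0.121 × (520/455)⁴ × 5.2408 = 0.121 × 1.7060 × 5.2408 = 1.0818.
T(642)/T(455) = exp(τ_B − τ_A) = exp(0.8089) = 2.2454.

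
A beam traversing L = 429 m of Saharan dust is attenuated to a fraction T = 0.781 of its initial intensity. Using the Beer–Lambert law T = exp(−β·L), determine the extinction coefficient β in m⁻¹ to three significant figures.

Beer–Lambert: T = exp(−βL) ⇒ β = −ln(T)/L = −ln(0.781)/429 = 0.2472/429 = 0.0005762 m⁻¹.

0.000576 m⁻¹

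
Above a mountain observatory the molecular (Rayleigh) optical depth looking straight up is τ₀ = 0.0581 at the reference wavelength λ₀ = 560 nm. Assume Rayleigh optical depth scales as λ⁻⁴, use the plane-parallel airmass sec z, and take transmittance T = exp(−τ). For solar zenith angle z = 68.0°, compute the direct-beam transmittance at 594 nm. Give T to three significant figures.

sec 68.0° = 2.6695.
τ = 0.0581 × (560/594)⁴ × 2.6695 = 0.0581 × 0.7900 × 2.6695 = 0.1225.
T = exp(−0.1225) = 0.8847.

0.885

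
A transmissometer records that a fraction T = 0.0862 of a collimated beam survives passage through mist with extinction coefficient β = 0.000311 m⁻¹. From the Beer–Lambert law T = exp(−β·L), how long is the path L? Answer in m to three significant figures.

Beer–Lambert: T = exp(−βL) ⇒ L = −ln(T)/β = −ln(0.0862)/0.000311 = 2.4511/0.000311 = 7881 m.

7880 m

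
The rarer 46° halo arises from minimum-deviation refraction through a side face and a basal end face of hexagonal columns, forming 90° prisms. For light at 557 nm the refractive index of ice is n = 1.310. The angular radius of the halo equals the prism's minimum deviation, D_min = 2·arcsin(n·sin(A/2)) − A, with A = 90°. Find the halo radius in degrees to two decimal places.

45.73°

n·sin(A/2) = 1.310 × sin 45° = 1.310 × 0.7071 = 0.9263.
D_min = 2·arcsin(0.9263) − 90° = 2 × 67.867° − 90° = 45.733°.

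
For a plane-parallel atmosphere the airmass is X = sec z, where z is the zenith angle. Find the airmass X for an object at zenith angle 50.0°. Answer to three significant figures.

X = sec z = 1/cos 50.0° = 1/0.6428 = 1.5557.

1.56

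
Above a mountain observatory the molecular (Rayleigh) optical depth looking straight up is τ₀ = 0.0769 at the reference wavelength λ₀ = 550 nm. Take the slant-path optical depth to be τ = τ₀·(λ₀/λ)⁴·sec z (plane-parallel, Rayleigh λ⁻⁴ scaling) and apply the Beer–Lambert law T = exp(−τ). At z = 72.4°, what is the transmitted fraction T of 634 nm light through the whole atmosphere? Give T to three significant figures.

sec 72.4° = 3.3072.
τ = 0.0769 × (550/634)⁴ × 3.3072 = 0.0769 × 0.5664 × 3.3072 = 0.1440.
T = exp(−0.1440) = 0.8659.

0.866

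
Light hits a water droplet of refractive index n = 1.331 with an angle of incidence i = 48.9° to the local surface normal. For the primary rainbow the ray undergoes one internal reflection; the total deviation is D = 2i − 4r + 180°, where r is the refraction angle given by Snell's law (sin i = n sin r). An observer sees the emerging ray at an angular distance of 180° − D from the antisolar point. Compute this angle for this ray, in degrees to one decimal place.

40.1°

sin r = sin 48.9° / 1.331 = 0.7536/1.331 = 0.5662; r = 34.48°.
D = 2·48.9° − 4·34.48° + 180° = 97.80° − 137.93° + 180° = 139.87°.
Angle from antisolar point = 180° − D = 40.13°.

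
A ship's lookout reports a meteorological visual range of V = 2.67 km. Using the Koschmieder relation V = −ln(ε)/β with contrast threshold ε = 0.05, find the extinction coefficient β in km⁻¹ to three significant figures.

1.12 km⁻¹

β = −ln(0.05) / V = 2.996 / 2.67 = 1.1220 km⁻¹.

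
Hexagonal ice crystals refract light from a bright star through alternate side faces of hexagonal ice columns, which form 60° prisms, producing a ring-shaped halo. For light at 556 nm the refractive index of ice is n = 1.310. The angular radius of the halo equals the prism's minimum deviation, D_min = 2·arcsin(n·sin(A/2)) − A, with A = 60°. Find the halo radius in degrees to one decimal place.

21.8°

n·sin(A/2) = 1.310 × sin 30° = 1.310 × 0.5000 = 0.6550.
D_min = 2·arcsin(0.6550) − 60° = 2 × 40.920° − 60° = 21.839°.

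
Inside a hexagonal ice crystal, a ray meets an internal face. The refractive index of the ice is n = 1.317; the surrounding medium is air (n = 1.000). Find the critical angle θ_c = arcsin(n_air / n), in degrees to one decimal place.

sin θ_c = n_air / n = 1.000 / 1.317 = 0.7593.
θ_c = arcsin(0.7593) = 49.40°.

49.4°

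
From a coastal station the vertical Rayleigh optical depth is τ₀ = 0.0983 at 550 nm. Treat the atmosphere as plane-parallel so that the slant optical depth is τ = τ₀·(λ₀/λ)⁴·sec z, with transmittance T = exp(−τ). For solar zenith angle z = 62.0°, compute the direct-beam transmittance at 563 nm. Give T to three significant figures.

sec 62.0° = 2.1301.
τ = 0.0983 × (550/563)⁴ × 2.1301 = 0.0983 × 0.9108 × 2.1301 = 0.1907.
T = exp(−0.1907) = 0.8264.

0.826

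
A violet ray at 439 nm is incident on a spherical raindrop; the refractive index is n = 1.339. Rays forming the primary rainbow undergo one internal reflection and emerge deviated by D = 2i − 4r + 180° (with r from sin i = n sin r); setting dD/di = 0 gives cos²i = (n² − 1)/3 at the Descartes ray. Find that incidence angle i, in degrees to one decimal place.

cos²i = (1.339² − 1)/3 = (1.79292 − 1)/3 = 0.26431.
cos i = 0.51411, so i = 59.062°.

59.1°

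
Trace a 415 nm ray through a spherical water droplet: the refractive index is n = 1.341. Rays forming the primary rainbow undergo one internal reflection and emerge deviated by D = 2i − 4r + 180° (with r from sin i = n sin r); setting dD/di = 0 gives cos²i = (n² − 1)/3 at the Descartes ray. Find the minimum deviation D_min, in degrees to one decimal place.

139.1°

cos²i = (1.79828 − 1)/3 = 0.26609; i = arccos(0.51584) = 58.946°.
sin r = sin 58.946°/1.341 = 0.63884; r = 39.705°.
D_min = 2·58.946° − 4·39.705° + 180° = 139.071°.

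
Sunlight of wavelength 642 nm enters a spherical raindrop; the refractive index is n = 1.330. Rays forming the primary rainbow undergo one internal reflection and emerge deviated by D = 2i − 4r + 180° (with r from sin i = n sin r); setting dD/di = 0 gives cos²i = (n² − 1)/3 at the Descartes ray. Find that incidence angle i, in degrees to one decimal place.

59.6°

cos²i = (1.330² − 1)/3 = (1.76890 − 1)/3 = 0.25630.
cos i = 0.50626, so i = 59.585°.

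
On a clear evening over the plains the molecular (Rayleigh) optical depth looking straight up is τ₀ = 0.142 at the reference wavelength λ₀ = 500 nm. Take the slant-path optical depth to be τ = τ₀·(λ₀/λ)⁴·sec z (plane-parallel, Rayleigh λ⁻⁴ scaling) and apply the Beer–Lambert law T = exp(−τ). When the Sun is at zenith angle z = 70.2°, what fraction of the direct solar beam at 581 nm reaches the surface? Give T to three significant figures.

0.795

sec 70.2° = 2.9521.
τ = 0.142 × (500/581)⁴ × 2.9521 = 0.142 × 0.5485 × 2.9521 = 0.2299.
T = exp(−0.2299) = 0.7946.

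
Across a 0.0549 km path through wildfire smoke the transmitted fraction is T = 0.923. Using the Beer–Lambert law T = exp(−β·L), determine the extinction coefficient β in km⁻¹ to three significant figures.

1.46 km⁻¹

Beer–Lambert: T = exp(−βL) ⇒ β = −ln(T)/L = −ln(0.923)/0.0549 = 0.0801/0.0549 = 1.459 km⁻¹.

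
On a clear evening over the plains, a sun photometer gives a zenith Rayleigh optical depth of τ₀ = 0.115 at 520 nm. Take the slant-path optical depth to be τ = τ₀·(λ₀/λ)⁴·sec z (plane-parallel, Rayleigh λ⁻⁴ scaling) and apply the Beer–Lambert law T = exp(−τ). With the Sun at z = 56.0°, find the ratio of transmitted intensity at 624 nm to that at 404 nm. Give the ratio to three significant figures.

Airmass: sec 56.0° = 1.7883.
τ(624 nm) = 0.115 × (520/624)⁴ × 1.7883 = 0.115 × 0.4823 × 1.7883 = 0.0992.
τ(404 nm) = 0.115 × (520/404)⁴ × 1.7883 = 0.115 × 2.7447 × 1.7883 = 0.5644.
T(624)/T(404) = exp(τ_B − τ_A) = exp(0.4653) = 1.5924.

1.59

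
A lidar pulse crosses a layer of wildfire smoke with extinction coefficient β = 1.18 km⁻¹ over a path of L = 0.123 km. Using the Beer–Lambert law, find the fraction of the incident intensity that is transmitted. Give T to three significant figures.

τ = β·L = 1.18 × 0.123 = 0.1451.
T = exp(−0.1451) = 0.8649.

0.865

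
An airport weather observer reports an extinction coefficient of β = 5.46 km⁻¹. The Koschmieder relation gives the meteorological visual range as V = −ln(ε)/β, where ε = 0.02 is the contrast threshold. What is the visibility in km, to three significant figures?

0.716 km

V = −ln(0.02) / 5.46 = 3.912 / 5.46 = 0.7165 km.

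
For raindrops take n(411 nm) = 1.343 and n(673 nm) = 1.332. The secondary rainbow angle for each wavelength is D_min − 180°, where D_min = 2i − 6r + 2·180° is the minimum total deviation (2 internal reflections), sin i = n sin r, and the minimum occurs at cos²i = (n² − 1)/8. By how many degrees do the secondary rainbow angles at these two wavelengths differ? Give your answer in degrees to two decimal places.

At 411 nm (n = 1.343): cos²i = 0.10046 → i = 71.522°, r = 44.928°, D_min = 233.478°, rainbow angle = 53.478°.
At 673 nm (n = 1.332): cos²i = 0.09678 → i = 71.875°, r = 45.520°, D_min = 230.628°, rainbow angle = 50.628°.
Angular width = |53.478° − 50.628°| = 2.849°.

2.85°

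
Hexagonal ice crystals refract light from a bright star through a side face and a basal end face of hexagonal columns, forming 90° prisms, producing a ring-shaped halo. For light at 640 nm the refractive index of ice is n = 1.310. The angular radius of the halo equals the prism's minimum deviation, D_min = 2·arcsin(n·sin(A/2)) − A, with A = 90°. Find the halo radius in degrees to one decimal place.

45.7°

n·sin(A/2) = 1.310 × sin 45° = 1.310 × 0.7071 = 0.9263.
D_min = 2·arcsin(0.9263) − 90° = 2 × 67.867° − 90° = 45.733°.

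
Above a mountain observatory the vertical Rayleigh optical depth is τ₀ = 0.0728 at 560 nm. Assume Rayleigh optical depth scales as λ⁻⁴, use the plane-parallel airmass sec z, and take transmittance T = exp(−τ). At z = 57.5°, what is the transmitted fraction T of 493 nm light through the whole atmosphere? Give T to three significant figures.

0.798

sec 57.5° = 1.8612.
τ = 0.0728 × (560/493)⁴ × 1.8612 = 0.0728 × 1.6648 × 1.8612 = 0.2256.
T = exp(−0.2256) = 0.7981.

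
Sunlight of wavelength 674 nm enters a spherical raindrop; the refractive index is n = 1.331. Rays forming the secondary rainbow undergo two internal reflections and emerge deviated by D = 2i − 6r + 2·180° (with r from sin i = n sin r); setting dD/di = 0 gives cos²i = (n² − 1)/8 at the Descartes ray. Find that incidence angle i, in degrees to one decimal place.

cos²i = (1.331² − 1)/8 = (1.77156 − 1)/8 = 0.09645.
cos i = 0.31056, so i = 71.907°.

71.9°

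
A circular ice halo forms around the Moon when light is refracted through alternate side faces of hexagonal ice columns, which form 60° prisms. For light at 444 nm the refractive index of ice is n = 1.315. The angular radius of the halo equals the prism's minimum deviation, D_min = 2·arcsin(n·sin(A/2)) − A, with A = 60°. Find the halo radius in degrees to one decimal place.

n·sin(A/2) = 1.315 × sin 30° = 1.315 × 0.5000 = 0.6575.
D_min = 2·arcsin(0.6575) − 60° = 2 × 41.109° − 60° = 22.219°.

22.2°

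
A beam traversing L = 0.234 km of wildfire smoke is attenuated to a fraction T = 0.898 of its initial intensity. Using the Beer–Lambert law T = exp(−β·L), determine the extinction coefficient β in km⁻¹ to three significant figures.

0.460 km⁻¹

Beer–Lambert: T = exp(−βL) ⇒ β = −ln(T)/L = −ln(0.898)/0.234 = 0.1076/0.234 = 0.4598 km⁻¹.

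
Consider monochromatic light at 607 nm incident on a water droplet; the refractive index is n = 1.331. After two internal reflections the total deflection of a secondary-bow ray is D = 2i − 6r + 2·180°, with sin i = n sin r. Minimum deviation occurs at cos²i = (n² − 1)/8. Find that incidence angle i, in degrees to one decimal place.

71.9°

cos²i = (1.331² − 1)/8 = (1.77156 − 1)/8 = 0.09645.
cos i = 0.31056, so i = 71.907°.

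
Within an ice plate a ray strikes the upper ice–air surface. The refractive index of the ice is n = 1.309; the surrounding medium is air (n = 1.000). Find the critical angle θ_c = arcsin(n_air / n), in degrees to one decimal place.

sin θ_c = n_air / n = 1.000 / 1.309 = 0.7639.
θ_c = arcsin(0.7639) = 49.81°.

49.8°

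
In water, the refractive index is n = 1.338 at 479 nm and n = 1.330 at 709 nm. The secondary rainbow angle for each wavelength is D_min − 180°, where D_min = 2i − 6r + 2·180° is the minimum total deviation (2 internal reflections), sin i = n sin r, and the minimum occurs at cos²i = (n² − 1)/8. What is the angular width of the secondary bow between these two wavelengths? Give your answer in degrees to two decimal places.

At 479 nm (n = 1.338): cos²i = 0.09878 → i = 71.682°, r = 45.195°, D_min = 232.193°, rainbow angle = 52.193°.
At 709 nm (n = 1.330): cos²i = 0.09611 → i = 71.940°, r = 45.630°, D_min = 230.101°, rainbow angle = 50.101°.
Angular width = |52.193° − 50.101°| = 2.092°.

2.09°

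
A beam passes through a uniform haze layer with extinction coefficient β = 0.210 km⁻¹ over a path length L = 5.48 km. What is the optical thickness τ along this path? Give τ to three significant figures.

1.15

τ = β·L = 0.210 × 5.48 = 1.1508.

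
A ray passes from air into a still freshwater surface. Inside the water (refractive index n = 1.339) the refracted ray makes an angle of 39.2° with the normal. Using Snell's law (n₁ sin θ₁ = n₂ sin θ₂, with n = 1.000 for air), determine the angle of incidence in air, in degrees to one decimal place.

57.8°

Snell: sin θ_i = n · sin θ_r = 1.339 × sin 39.2° = 1.339 × 0.6320 = 0.8463.
θ_i = arcsin(0.8463) = 57.81°.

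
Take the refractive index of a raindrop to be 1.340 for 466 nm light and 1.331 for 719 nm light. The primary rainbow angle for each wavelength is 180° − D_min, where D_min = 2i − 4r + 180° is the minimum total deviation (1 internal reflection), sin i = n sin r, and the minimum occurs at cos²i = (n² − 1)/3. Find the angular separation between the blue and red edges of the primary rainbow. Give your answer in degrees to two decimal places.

At 466 nm (n = 1.340): cos²i = 0.26520 → i = 59.004°, r = 39.770°, D_min = 138.929°, rainbow angle = 41.071°.
At 719 nm (n = 1.331): cos²i = 0.25719 → i = 59.527°, r = 40.356°, D_min = 137.630°, rainbow angle = 42.370°.
Angular width = |41.071° − 42.370°| = 1.299°.

1.30°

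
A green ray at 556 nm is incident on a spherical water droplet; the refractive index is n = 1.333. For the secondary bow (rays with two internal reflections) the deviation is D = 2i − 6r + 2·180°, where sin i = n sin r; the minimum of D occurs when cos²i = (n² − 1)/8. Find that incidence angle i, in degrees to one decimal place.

cos²i = (1.333² − 1)/8 = (1.77689 − 1)/8 = 0.09711.
cos i = 0.31163, so i = 71.843°.

71.8°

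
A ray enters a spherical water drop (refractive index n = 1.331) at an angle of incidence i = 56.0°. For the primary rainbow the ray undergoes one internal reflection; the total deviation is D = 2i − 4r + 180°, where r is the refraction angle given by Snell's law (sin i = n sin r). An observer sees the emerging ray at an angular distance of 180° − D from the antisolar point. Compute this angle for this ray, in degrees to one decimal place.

42.1°

sin r = sin 56.0° / 1.331 = 0.8290/1.331 = 0.6229; r = 38.53°.
D = 2·56.0° − 4·38.53° + 180° = 112.00° − 154.10° + 180° = 137.90°.
Angle from antisolar point = 180° − D = 42.10°.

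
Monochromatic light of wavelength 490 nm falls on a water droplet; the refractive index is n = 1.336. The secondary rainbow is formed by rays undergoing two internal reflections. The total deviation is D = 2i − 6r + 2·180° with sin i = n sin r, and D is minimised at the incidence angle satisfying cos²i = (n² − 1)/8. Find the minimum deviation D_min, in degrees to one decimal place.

231.7°

cos²i = (1.78490 − 1)/8 = 0.09811; i = arccos(0.31323) = 71.746°.
sin r = sin 71.746°/1.336 = 0.71084; r = 45.303°.
D_min = 2·71.746° − 6·45.303° + 360° = 231.674°.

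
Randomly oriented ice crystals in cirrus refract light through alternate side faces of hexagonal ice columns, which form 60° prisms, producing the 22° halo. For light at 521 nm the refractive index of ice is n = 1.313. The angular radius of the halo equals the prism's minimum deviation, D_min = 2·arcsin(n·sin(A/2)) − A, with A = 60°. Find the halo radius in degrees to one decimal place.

n·sin(A/2) = 1.313 × sin 30° = 1.313 × 0.5000 = 0.6565.
D_min = 2·arcsin(0.6565) − 60° = 2 × 41.033° − 60° = 22.067°.

22.1°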